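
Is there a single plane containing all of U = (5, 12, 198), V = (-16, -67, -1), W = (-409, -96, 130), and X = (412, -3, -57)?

A normal to the plane through U, V, W is n = UV × UW = (-16120, 80958, -30438).
The plane has equation n·P = -5135828. For X: n·X = -5149348.
-5149348 ≠ -5135828, so X is off the plane.

No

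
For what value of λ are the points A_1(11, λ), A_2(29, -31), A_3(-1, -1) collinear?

Collinearity: (A_1 − A_2) must be parallel to (A_3 − A_2) = (-30, 30).
Cross-multiplying the components: (λ − (-31))·(-30) = (-18)·(30).
Solving gives λ = -13.

-13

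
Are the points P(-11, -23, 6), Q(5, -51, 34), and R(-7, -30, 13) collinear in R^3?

PQ = (16, -28, 28), PR = (4, -7, 7).
PQ × PR = (0, 0, 0).
The cross product vanishes, so the three points are collinear.

Yes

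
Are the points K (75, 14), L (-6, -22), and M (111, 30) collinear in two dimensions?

Yes

KL = (-81, -36), KM = (36, 16).
Twice the signed area of △KLM is (-81)(16) − (-36)(36) = 0.
The triangle is degenerate (zero area), so the points are collinear.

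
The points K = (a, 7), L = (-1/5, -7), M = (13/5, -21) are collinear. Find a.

-3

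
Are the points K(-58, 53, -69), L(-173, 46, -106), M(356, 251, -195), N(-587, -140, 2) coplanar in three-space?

The four points are coplanar iff the 3×3 determinant with rows KL, KM, KN is zero.
Rows: (-115, -7, -37), (414, 198, -126), (-529, -193, 71).
Expanding along the first row: (-115)(-10260) − (-7)(-37260) + (-37)(24840) = 0.
Zero determinant ⇒ coplanar.

Yes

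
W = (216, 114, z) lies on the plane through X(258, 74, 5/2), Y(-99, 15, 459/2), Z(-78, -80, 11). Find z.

The plane through X, Y, Z has equation (68913/2)x − (146475/2)y + 35154z = 3558087.
Substituting W: (35154)z + (-906471) = 3558087, so z = 127.

127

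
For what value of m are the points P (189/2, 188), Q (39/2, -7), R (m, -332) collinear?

-211/2

The three points are collinear iff det[PQ; PR] = 0.
This determinant is linear in m: (195)m + (41145/2) = 0, so m = -211/2.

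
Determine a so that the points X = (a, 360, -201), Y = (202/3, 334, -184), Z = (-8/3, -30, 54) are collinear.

Collinearity requires XY × XZ = 0; each component is linear in a.
The y-component gives (238)a + (-51646/3) = 0, so a = 217/3.
The remaining components then also vanish.

217/3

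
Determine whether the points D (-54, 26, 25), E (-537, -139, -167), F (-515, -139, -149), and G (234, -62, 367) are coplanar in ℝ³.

No

A normal to the plane through D, E, F is n = DE × DF = (-2970, 4470, 3630).
The plane has equation n·P = 367350. For G: n·G = 360090.
360090 ≠ 367350, so G is off the plane.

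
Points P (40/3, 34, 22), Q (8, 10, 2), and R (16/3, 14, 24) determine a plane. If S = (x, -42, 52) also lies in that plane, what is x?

The plane through P, Q, R has equation −448x + (512/3)y − (256/3)z = -2048.
Substituting S: (-448)x + (-34816/3) = -2048, so x = -64/3.

-64/3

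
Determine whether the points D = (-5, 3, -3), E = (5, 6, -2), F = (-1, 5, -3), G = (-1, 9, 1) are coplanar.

The four points are coplanar iff the 3×3 determinant with rows DE, DF, DG is zero.
Rows: (10, 3, 1), (4, 2, 0), (4, 6, 4).
Expanding along the first row: (10)(8) − (3)(16) + (1)(16) = 48.
Nonzero ⇒ not coplanar.

No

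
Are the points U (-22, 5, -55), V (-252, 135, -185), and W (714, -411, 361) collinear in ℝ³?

Yes

UV = (-230, 130, -130), UW = (736, -416, 416).
Each component of UW is -16/5 times the corresponding component of UV, so UW = -16/5·UV and the points are collinear.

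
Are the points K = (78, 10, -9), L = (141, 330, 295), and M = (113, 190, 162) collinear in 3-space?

KL = (63, 320, 304), KM = (35, 180, 171).
Comparing components 3 and 1: (304)(35) − (63)(171) = -133 ≠ 0, so KL and KM are not parallel and the points are not collinear.

No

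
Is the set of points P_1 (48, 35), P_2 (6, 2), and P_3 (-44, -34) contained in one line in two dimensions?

No

P_1P_2 = (-42, -33), P_1P_3 = (-92, -69).
If collinear, P_1P_3 would be a scalar multiple of P_1P_2. But (-42)·(-69) ≠ (-33)·(-92) (difference -138), so they are not parallel; the points are not collinear.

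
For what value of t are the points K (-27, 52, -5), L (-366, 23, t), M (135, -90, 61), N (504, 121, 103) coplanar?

-77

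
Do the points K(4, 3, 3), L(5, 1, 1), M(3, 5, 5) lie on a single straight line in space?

KL = (1, -2, -2), KM = (-1, 2, 2).
Each component of KM is -1 times the corresponding component of KL, so KM = -1·KL and the points are collinear.

Yes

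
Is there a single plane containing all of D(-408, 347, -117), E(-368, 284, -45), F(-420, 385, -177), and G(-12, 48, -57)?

The four points are coplanar iff the 3×3 determinant with rows DE, DF, DG is zero.
Rows: (40, -63, 72), (-12, 38, -60), (396, -299, 60).
Expanding along the first row: (40)(-15660) − (-63)(23040) + (72)(-11460) = 0.
Zero determinant ⇒ coplanar.

Yes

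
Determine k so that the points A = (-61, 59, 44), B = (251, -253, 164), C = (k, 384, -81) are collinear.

-386

Collinearity requires AB × AC = 0; each component is linear in k.
The y-component gives (120)k + (46320) = 0, so k = -386.
The remaining components then also vanish.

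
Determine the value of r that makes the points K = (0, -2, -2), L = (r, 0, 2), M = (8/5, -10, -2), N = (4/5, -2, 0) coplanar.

Normal to plane KMN: n = (-16, -16/5, 32/5); plane equation n·P = -32/5.
Requiring n·L = -32/5: (-16)r + (64/5) = -32/5.
So r = 6/5.

6/5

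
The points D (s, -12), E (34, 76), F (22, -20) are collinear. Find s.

23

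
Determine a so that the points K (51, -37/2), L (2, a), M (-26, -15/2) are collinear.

Collinearity: (L − K) must be parallel to (M − K) = (-77, 11).
Cross-multiplying the components: (a − (-37/2))·(-77) = (-49)·(11).
Solving gives a = -23/2.

-23/2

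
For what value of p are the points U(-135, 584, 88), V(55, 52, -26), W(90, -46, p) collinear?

-47

Direction UV = (190, -532, -114). From the x-coordinate of W, the parameter along the line is τ = (90 − (-135))/190 = 45/38.
Then p = 88 + 45/38·(-114) = -47.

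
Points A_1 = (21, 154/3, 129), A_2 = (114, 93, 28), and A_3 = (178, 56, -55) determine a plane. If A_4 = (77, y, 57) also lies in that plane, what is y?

22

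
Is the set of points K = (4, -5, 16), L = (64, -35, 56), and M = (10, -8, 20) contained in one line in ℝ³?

Yes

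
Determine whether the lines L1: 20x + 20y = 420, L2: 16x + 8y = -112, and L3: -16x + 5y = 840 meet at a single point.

Lines aᵢx + bᵢy = cᵢ with pairwise distinct directions are concurrent exactly when det[aᵢ bᵢ cᵢ] = 0.
Here the determinant is 0.
It vanishes, so the lines are concurrent at (-35, 56).

Yes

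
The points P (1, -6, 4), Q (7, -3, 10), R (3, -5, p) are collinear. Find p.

Collinearity requires PQ × PR = 0; each component is linear in p.
The x-component gives (3)p + (-18) = 0, so p = 6.
The remaining components then also vanish.

6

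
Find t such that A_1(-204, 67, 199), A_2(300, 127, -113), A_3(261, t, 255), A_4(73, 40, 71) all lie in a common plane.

-352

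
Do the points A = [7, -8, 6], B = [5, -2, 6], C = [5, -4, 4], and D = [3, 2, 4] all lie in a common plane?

Yes

The four points are coplanar iff the 3×3 determinant with rows AB, AC, AD is zero.
Rows: (-2, 6, 0), (-2, 4, -2), (-4, 10, -2).
Expanding along the first row: (-2)(12) − (6)(-4) + (0)(-4) = 0.
Zero determinant ⇒ coplanar.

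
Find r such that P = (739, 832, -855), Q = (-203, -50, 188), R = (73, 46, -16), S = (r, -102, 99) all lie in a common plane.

30

Coplanarity ⇔ det[PQ; PR; PS] = 0.
Expanding, this is linear in r: (79800)r + (-2394000) = 0.
So r = 30.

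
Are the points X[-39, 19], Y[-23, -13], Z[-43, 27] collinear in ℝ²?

XY = (16, -32), XZ = (-4, 8).
Checking proportionality: XZ = -1/4·XY, so the vectors are parallel and the points are collinear.

Yes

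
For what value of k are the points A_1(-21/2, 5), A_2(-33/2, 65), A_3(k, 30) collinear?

-13

Collinearity: (A_3 − A_1) must be parallel to (A_2 − A_1) = (-6, 60).
Cross-multiplying the components: (k − (-21/2))·(60) = (25)·(-6).
Solving gives k = -13.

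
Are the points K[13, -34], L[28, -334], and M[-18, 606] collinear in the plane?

KL = (15, -300), KM = (-31, 640).
Twice the signed area of △KLM is (15)(640) − (-300)(-31) = 300.
The area is nonzero, so the three points are not collinear.

No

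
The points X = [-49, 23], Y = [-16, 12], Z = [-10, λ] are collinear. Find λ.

10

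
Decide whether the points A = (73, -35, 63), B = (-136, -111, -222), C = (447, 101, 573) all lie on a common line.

AB = (-209, -76, -285), AC = (374, 136, 510).
AB × AC = (0, 0, 0).
The cross product vanishes, so the three points are collinear.

Yes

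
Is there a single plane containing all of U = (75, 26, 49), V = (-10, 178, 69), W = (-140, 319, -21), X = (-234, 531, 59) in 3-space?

Yes

A normal to the plane through U, V, W is n = UV × UW = (-16500, -10250, 7775).
The plane has equation n·P = -1123025. For X: n·X = -1123025.
Equal, so X lies in the plane and all four are coplanar.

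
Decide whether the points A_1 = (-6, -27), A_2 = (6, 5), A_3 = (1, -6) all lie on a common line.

No

A_1A_2 = (12, 32), A_1A_3 = (7, 21).
If collinear, A_1A_3 would be a scalar multiple of A_1A_2. But (12)·(21) ≠ (32)·(7) (difference 28), so they are not parallel; the points are not collinear.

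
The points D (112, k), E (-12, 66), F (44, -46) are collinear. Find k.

The three points are collinear iff det[DE; DF] = 0.
This determinant is linear in k: (56)k + (10192) = 0, so k = -182.

-182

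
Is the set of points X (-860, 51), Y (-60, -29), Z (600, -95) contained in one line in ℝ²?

XY = (800, -80), XZ = (1460, -146).
Checking proportionality: XZ = 73/40·XY, so the vectors are parallel and the points are collinear.

Yes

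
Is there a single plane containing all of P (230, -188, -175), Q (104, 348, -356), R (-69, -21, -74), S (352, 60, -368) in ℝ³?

Yes

With P as base: PQ = (-126, 536, -181), PR = (-299, 167, 101), PS = (122, 248, -193).
PR × PS = (-57279, -45385, -94526).
PQ · (PR × PS) = 0.
The scalar triple product vanishes, so the four points are coplanar.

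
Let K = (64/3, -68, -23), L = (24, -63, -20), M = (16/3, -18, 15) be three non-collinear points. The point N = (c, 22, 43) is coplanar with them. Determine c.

The plane through K, L, M has equation 40x − (448/3)y + (640/3)z = 18304/3.
Substituting N: (40)c + (5888) = 18304/3, so c = 16/3.

16/3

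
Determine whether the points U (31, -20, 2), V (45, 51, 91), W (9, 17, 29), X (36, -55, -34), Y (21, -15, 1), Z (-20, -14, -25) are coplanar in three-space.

The plane through U, V, W has normal n = UV × UW = (-1376, -2336, 2080) and equation n·P = 8224.
Checking the remaining points: n·X = 8224, n·Y = 8224, n·Z = 8224.
All equal 8224, so all 6 points lie in one plane.

Yes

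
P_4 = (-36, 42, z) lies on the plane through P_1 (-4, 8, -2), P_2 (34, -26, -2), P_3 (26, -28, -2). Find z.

The plane through P_1, P_2, P_3 has equation −348z = 696.
Substituting P_4: (-348)z + (0) = 696, so z = -2.

-2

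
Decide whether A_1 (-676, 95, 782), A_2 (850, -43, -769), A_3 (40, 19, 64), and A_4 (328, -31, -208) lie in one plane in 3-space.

Yes

With A_1 as base: A_1A_2 = (1526, -138, -1551), A_1A_3 = (716, -76, -718), A_1A_4 = (1004, -126, -990).
A_1A_3 × A_1A_4 = (-15228, -12032, -13912).
A_1A_2 · (A_1A_3 × A_1A_4) = 0.
The scalar triple product vanishes, so the four points are coplanar.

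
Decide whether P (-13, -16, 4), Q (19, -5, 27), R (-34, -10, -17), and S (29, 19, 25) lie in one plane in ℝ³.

Yes

The four points are coplanar iff the 3×3 determinant with rows PQ, PR, PS is zero.
Rows: (32, 11, 23), (-21, 6, -21), (42, 35, 21).
Expanding along the first row: (32)(861) − (11)(441) + (23)(-987) = 0.
Zero determinant ⇒ coplanar.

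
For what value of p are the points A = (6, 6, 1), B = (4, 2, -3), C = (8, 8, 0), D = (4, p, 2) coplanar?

4

Coplanarity ⇔ det[AB; AC; AD] = 0.
Expanding, this is linear in p: (-10)p + (40) = 0.
So p = 4.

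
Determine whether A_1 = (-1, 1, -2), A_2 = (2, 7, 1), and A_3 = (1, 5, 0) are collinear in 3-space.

Yes

A_1A_2 = (3, 6, 3), A_1A_3 = (2, 4, 2).
Each component of A_1A_3 is 2/3 times the corresponding component of A_1A_2, so A_1A_3 = 2/3·A_1A_2 and the points are collinear.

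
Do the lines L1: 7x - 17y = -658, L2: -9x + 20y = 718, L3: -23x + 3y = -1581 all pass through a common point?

Intersecting L1 and L2: solving the 2×2 system gives (x, y) = (954/13, 896/13).
Substitute into L3: (-23)(954/13) + (3)(896/13) = -19254/13.
But L3 requires -1581 ≠ -19254/13, so the three lines have no common point.

No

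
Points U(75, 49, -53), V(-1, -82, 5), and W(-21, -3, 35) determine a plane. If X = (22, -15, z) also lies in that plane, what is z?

-9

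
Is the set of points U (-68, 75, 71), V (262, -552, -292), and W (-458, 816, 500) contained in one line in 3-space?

Yes

UV = (330, -627, -363), UW = (-390, 741, 429).
UV × UW = (0, 0, 0).
The cross product vanishes, so the three points are collinear.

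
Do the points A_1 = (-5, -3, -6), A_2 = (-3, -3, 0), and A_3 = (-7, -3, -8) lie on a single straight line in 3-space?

A_1A_2 = (2, 0, 6), A_1A_3 = (-2, 0, -2).
Comparing components 3 and 1: (6)(-2) − (2)(-2) = -8 ≠ 0, so A_1A_2 and A_1A_3 are not parallel and the points are not collinear.

No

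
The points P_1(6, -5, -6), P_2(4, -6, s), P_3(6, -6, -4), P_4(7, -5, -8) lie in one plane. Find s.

0

Normal to plane P_1P_3P_4: n = (2, 2, 1); plane equation n·P = -4.
Requiring n·P_2 = -4: (1)s + (-4) = -4.
So s = 0.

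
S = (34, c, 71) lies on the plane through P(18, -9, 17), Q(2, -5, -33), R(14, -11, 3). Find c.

Coplanarity requires PQ · (PR × PS) = 0.
PQ = (-16, 4, -50), PR = (-4, -2, -14); the triple product is linear in c with coefficient -24 and constant term -120.
Setting it to zero: c = -5.

-5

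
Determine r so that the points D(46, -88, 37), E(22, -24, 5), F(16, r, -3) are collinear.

Collinearity requires DE × DF = 0; each component is linear in r.
The x-component gives (32)r + (256) = 0, so r = -8.
The remaining components then also vanish.

-8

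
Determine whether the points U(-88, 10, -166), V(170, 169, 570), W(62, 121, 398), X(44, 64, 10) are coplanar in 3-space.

Yes

A normal to the plane through U, V, W is n = UV × UW = (7980, -35112, 4788).
The plane has equation n·P = -1848168. For X: n·X = -1848168.
Equal, so X lies in the plane and all four are coplanar.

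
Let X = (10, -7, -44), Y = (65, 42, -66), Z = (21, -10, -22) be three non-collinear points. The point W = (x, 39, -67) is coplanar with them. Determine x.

A normal to the plane is n = XY × XZ = (1012, -1452, -704).
W lies in the plane iff n · XW = 0.
This gives (1012)x + (-60720) = 0, so x = 60.

60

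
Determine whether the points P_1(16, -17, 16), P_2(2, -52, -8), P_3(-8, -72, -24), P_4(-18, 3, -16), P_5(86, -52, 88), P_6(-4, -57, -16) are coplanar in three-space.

No

The plane through P_1, P_2, P_3 has normal n = P_1P_2 × P_1P_3 = (80, 16, -70) and equation n·P = -112.
Checking the remaining points: n·P_4 = -272, n·P_5 = -112, n·P_6 = -112.
Since n·P_4 = -272 ≠ -112, P_4 is off the plane and the points are not all coplanar.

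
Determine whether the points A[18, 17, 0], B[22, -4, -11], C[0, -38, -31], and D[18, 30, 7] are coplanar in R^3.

Yes

The four points are coplanar iff the 3×3 determinant with rows AB, AC, AD is zero.
Rows: (4, -21, -11), (-18, -55, -31), (0, 13, 7).
Expanding along the first row: (4)(18) − (-21)(-126) + (-11)(-234) = 0.
Zero determinant ⇒ coplanar.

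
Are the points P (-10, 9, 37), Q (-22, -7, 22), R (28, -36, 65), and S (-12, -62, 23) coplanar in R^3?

A normal to the plane through P, Q, R is n = PQ × PR = (-1123, -234, 1148).
The plane has equation n·X = 51600. For S: n·S = 54388.
54388 ≠ 51600, so S is off the plane.

No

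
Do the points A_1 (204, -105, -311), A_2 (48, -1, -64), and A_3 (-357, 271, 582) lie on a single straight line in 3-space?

No

A_1A_2 = (-156, 104, 247), A_1A_3 = (-561, 376, 893).
A_1A_2 × A_1A_3 = (0, 741, -312).
The cross product is nonzero, so the points do not lie on one line.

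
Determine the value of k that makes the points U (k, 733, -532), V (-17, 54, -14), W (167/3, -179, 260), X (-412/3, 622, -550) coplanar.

-108

The points are coplanar iff UV · (UW × UX) = 0.
Expanding, this is linear in k: (30744)k + (3320352) = 0.
So k = -108.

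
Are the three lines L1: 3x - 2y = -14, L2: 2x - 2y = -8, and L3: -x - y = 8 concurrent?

Lines aᵢx + bᵢy = cᵢ with pairwise distinct directions are concurrent exactly when det[aᵢ bᵢ cᵢ] = 0.
Here the determinant is 0.
It vanishes, so the lines are concurrent at (-6, -2).

Yes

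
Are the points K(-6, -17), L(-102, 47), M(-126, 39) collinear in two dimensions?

No

KL = (-96, 64), KM = (-120, 56).
If collinear, KM would be a scalar multiple of KL. But (-96)·(56) ≠ (64)·(-120) (difference 2304), so they are not parallel; the points are not collinear.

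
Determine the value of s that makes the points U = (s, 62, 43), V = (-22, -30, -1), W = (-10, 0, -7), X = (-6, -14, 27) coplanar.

The points are coplanar iff UV · (UW × UX) = 0.
Expanding, this is linear in s: (-936)s + (31824) = 0.
So s = 34.

34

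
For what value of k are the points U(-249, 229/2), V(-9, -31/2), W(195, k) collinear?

Collinearity: (W − U) must be parallel to (V − U) = (240, -130).
Cross-multiplying the components: (k − 229/2)·(240) = (444)·(-130).
Solving gives k = -126.

-126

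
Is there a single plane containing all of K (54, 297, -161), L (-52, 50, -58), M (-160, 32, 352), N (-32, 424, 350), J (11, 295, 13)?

No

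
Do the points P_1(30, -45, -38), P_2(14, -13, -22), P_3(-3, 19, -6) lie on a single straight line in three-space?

No

P_1P_2 = (-16, 32, 16), P_1P_3 = (-33, 64, 32).
Comparing components 3 and 1: (16)(-33) − (-16)(32) = -16 ≠ 0, so P_1P_2 and P_1P_3 are not parallel and the points are not collinear.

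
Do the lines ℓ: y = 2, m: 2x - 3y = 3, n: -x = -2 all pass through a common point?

No

Intersecting ℓ and m: solving the 2×2 system gives (x, y) = (9/2, 2).
Substitute into n: (-1)(9/2) + (0)(2) = -9/2.
But n requires -2 ≠ -9/2, so the three lines have no common point.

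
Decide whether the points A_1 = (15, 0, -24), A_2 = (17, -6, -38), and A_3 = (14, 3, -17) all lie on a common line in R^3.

Yes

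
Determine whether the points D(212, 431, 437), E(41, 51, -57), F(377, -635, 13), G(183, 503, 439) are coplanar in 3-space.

With D as base: DE = (-171, -380, -494), DF = (165, -1066, -424), DG = (-29, 72, 2).
DF × DG = (28396, 11966, -19034).
DE · (DF × DG) = 0.
The scalar triple product vanishes, so the four points are coplanar.

Yes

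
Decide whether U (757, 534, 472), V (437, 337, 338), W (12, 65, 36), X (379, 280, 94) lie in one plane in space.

A normal to the plane through U, V, W is n = UV × UW = (23046, -39690, 3315).
The plane has equation n·P = -2183958. For X: n·X = -2067156.
-2067156 ≠ -2183958, so X is off the plane.

No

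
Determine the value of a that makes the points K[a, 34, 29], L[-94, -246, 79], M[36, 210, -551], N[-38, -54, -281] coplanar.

-56/3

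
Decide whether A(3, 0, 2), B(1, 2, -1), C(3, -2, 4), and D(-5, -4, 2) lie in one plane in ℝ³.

A normal to the plane through A, B, C is n = AB × AC = (-2, 4, 4).
The plane has equation n·P = 2. For D: n·D = 2.
Equal, so D lies in the plane and all four are coplanar.

Yes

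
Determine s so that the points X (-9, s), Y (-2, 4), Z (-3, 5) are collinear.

Collinearity: (X − Y) must be parallel to (Z − Y) = (-1, 1).
Cross-multiplying the components: (s − 4)·(-1) = (-7)·(1).
Solving gives s = 11.

11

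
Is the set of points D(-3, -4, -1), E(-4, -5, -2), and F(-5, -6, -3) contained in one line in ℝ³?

DE = (-1, -1, -1), DF = (-2, -2, -2).
DE × DF = (0, 0, 0).
The cross product vanishes, so the three points are collinear.

Yes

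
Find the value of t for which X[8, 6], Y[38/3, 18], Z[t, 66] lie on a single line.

94/3

Collinearity: (Z − X) must be parallel to (Y − X) = (14/3, 12).
Cross-multiplying the components: (t − 8)·(12) = (60)·(14/3).
Solving gives t = 94/3.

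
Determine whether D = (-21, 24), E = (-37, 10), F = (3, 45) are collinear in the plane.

Yes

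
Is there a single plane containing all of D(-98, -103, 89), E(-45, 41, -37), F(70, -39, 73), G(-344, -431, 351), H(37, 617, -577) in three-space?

The plane through D, E, F has normal n = DE × DF = (5760, -20320, -20800) and equation n·P = -322720.
Checking the remaining points: n·G = -524320, n·H = -322720.
Since n·G = -524320 ≠ -322720, G is off the plane and the points are not all coplanar.

No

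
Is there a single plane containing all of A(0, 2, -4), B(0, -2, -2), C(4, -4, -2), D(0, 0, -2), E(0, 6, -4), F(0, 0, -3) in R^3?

No

The plane through A, B, C has normal n = AB × AC = (4, 8, 16) and equation n·P = -48.
Checking the remaining points: n·D = -32, n·E = -16, n·F = -48.
Since n·D = -32 ≠ -48, D is off the plane and the points are not all coplanar.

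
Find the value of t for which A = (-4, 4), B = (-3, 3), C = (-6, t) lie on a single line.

6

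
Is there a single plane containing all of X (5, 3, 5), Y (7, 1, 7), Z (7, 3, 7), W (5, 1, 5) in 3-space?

Yes

The four points are coplanar iff the 3×3 determinant with rows XY, XZ, XW is zero.
Rows: (2, -2, 2), (2, 0, 2), (0, -2, 0).
Expanding along the first row: (2)(4) − (-2)(0) + (2)(-4) = 0.
Zero determinant ⇒ coplanar.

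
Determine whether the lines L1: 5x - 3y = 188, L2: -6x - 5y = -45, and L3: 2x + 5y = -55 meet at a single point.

Yes

The three lines meet at one point iff the augmented coefficient matrix [aᵢ bᵢ cᵢ] has rank < 3, i.e. its determinant vanishes.
Here the determinant is 0.
It vanishes, so the lines are concurrent at (25, -21).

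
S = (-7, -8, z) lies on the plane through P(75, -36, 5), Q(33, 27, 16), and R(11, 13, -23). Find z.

The plane through P, Q, R has equation −2303x − 1880y + 1974z = -95175.
Substituting S: (1974)z + (31161) = -95175, so z = -64.

-64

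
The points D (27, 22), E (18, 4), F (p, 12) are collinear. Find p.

22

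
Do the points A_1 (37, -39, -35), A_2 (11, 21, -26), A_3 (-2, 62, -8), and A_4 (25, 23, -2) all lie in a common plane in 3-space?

No

With A_1 as base: A_1A_2 = (-26, 60, 9), A_1A_3 = (-39, 101, 27), A_1A_4 = (-12, 62, 33).
A_1A_3 × A_1A_4 = (1659, 963, -1206).
A_1A_2 · (A_1A_3 × A_1A_4) = 3792.
Since 3792 ≠ 0, the four points are not coplanar.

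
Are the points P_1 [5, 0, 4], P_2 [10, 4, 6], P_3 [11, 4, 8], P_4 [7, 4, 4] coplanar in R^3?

No

A normal to the plane through P_1, P_2, P_3 is n = P_1P_2 × P_1P_3 = (8, -8, -4).
The plane has equation n·P = 24. For P_4: n·P_4 = 8.
8 ≠ 24, so P_4 is off the plane.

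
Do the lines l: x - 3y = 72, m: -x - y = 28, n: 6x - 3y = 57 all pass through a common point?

The three lines meet at one point iff the augmented coefficient matrix [aᵢ bᵢ cᵢ] has rank < 3, i.e. its determinant vanishes.
Here the determinant is 0.
It vanishes, so the lines are concurrent at (-3, -25).

Yes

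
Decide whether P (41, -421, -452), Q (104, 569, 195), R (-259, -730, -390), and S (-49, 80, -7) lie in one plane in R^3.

No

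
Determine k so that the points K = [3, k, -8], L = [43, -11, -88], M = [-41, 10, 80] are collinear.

-1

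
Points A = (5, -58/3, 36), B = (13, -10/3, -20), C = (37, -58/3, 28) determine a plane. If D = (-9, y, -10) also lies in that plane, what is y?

-14/3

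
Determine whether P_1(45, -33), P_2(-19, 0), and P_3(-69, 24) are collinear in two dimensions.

No

P_1P_2 = (-64, 33), P_1P_3 = (-114, 57).
Twice the signed area of △P_1P_2P_3 is (-64)(57) − (33)(-114) = 114.
The area is nonzero, so the three points are not collinear.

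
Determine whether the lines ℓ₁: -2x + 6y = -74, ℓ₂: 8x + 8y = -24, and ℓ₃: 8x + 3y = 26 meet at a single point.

Yes

The three lines meet at one point iff the augmented coefficient matrix [aᵢ bᵢ cᵢ] has rank < 3, i.e. its determinant vanishes.
Here the determinant is 0.
It vanishes, so the lines are concurrent at (7, -10).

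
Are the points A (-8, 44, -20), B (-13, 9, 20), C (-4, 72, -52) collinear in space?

AB = (-5, -35, 40), AC = (4, 28, -32).
AB × AC = (0, 0, 0).
The cross product vanishes, so the three points are collinear.

Yes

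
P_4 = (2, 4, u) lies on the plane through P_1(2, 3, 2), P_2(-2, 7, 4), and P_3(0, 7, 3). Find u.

2

The plane through P_1, P_2, P_3 has equation −4x − 8z = -24.
Substituting P_4: (-8)u + (-8) = -24, so u = 2.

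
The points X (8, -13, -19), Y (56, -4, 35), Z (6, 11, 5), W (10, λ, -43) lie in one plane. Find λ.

-37

The points are coplanar iff XY · (XZ × XW) = 0.
Expanding, this is linear in λ: (-1260)λ + (-46620) = 0.
So λ = -37.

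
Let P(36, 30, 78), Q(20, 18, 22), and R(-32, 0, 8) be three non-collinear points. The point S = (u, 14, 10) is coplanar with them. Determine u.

12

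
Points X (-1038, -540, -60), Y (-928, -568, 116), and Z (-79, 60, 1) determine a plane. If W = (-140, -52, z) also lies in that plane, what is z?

126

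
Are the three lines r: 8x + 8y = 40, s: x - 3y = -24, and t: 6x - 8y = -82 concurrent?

Intersecting r and s: solving the 2×2 system gives (x, y) = (-9/4, 29/4).
Substitute into t: (6)(-9/4) + (-8)(29/4) = -143/2.
But t requires -82 ≠ -143/2, so the three lines have no common point.

No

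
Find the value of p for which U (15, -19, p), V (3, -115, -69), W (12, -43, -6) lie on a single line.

15

Direction VW = (9, 72, 63). From the x-coordinate of U, the parameter along the line is τ = (15 − 3)/9 = 4/3.
Then p = (-69) + 4/3·(63) = 15.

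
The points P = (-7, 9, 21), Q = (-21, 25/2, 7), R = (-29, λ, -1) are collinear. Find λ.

Direction PQ = (-14, 7/2, -14). From the x-coordinate of R, the parameter along the line is τ = (-29 − (-7))/(-14) = 11/7.
Then λ = 9 + 11/7·(7/2) = 29/2.

29/2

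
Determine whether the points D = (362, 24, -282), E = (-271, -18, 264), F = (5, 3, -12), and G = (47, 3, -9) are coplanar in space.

A normal to the plane through D, E, F is n = DE × DF = (126, -24012, -1701).
The plane has equation n·P = -50994. For G: n·G = -50805.
-50805 ≠ -50994, so G is off the plane.

No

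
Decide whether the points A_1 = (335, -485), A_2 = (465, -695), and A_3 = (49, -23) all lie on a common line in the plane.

Yes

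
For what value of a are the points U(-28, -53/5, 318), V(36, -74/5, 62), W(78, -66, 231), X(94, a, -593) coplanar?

Normal to plane UVW: n = (-13817, -21568, -15502/5); plane equation n·P = -1852152/5.
Requiring n·X = -1852152/5: (-21568)a + (2698696/5) = -1852152/5.
So a = 211/5.

211/5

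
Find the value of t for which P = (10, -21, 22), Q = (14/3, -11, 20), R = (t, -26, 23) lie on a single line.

38/3

Direction PQ = (-16/3, 10, -2). From the y-coordinate of R, the parameter along the line is τ = (-26 − (-21))/10 = -1/2.
Then t = 10 + (-1/2)·(-16/3) = 38/3.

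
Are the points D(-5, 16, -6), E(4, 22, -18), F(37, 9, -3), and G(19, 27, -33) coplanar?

No

With D as base: DE = (9, 6, -12), DF = (42, -7, 3), DG = (24, 11, -27).
DF × DG = (156, 1206, 630).
DE · (DF × DG) = 1080.
Since 1080 ≠ 0, the four points are not coplanar.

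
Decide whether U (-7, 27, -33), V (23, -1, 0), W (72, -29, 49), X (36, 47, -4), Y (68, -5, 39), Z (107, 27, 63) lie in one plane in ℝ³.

The plane through U, V, W has normal n = UV × UW = (-448, 147, 532) and equation n·P = -10451.
Checking the remaining points: n·X = -11347, n·Y = -10451, n·Z = -10451.
Since n·X = -11347 ≠ -10451, X is off the plane and the points are not all coplanar.

No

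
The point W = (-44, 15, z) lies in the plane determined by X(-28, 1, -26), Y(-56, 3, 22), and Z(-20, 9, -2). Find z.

58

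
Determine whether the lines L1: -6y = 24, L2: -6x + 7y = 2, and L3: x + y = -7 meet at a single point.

No

Lines aᵢx + bᵢy = cᵢ with pairwise distinct directions are concurrent exactly when det[aᵢ bᵢ cᵢ] = 0.
Here the determinant is -72.
Nonzero, so no common point exists.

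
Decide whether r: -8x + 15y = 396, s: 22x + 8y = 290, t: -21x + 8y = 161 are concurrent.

Yes

The three lines meet at one point iff the augmented coefficient matrix [aᵢ bᵢ cᵢ] has rank < 3, i.e. its determinant vanishes.
Here the determinant is 0.
It vanishes, so the lines are concurrent at (3, 28).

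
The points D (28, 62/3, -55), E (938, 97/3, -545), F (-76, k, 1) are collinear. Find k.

58/3

Direction DE = (910, 35/3, -490). From the x-coordinate of F, the parameter along the line is τ = (-76 − 28)/910 = -4/35.
Then k = 62/3 + (-4/35)·(35/3) = 58/3.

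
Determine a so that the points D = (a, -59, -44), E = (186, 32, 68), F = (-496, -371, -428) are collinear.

32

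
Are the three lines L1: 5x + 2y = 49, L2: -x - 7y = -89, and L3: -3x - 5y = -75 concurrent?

Lines aᵢx + bᵢy = cᵢ with pairwise distinct directions are concurrent exactly when det[aᵢ bᵢ cᵢ] = 0.
Here the determinant is 0.
It vanishes, so the lines are concurrent at (5, 12).

Yes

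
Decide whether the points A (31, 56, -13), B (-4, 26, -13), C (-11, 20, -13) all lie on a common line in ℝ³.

Yes

AB = (-35, -30, 0), AC = (-42, -36, 0).
AB × AC = (0, 0, 0).
The cross product vanishes, so the three points are collinear.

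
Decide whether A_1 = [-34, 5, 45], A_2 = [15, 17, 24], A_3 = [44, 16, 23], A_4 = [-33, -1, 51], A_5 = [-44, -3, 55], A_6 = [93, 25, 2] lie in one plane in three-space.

The plane through A_1, A_2, A_3 has normal n = A_1A_2 × A_1A_3 = (-33, -560, -397) and equation n·P = -19543.
Checking the remaining points: n·A_4 = -18598, n·A_5 = -18703, n·A_6 = -17863.
Since n·A_4 = -18598 ≠ -19543, A_4 is off the plane and the points are not all coplanar.

No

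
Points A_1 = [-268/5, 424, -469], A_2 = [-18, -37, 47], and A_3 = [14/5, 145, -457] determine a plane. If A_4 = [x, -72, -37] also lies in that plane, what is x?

-1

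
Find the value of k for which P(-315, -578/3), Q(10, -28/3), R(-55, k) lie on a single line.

Collinearity: (R − P) must be parallel to (Q − P) = (325, 550/3).
Cross-multiplying the components: (k − (-578/3))·(325) = (260)·(550/3).
Solving gives k = -46.

-46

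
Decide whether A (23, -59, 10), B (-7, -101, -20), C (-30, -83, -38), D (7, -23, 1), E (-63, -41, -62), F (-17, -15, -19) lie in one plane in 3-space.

No

The plane through A, B, C has normal n = AB × AC = (1296, 150, -1506) and equation n·P = 5898.
Checking the remaining points: n·D = 4116, n·E = 5574, n·F = 4332.
Since n·D = 4116 ≠ 5898, D is off the plane and the points are not all coplanar.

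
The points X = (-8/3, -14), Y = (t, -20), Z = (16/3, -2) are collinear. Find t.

-20/3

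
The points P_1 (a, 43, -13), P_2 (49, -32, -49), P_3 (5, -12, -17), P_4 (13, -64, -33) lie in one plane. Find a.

17

The points are coplanar iff P_1P_2 · (P_1P_3 × P_1P_4) = 0.
Expanding, this is linear in a: (-1344)a + (22848) = 0.
So a = 17.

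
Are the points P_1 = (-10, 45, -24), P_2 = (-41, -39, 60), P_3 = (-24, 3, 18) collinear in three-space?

No

P_1P_2 = (-31, -84, 84), P_1P_3 = (-14, -42, 42).
P_1P_2 × P_1P_3 = (0, 126, 126).
The cross product is nonzero, so the points do not lie on one line.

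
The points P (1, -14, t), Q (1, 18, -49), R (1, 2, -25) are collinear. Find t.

Collinearity requires PQ × PR = 0; each component is linear in t.
The x-component gives (-16)t + (-16) = 0, so t = -1.
The remaining components then also vanish.

-1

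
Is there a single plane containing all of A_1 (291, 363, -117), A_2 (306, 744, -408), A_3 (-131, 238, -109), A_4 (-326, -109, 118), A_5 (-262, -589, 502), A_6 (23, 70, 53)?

The plane through A_1, A_2, A_3 has normal n = A_1A_2 × A_1A_3 = (-33327, 122682, 158907) and equation n·P = 16243290.
Checking the remaining points: n·A_4 = 16243290, n·A_5 = 16243290, n·A_6 = 16243290.
All equal 16243290, so all 6 points lie in one plane.

Yes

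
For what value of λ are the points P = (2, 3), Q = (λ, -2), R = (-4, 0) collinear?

The three points are collinear iff det[PQ; PR] = 0.
This determinant is linear in λ: (-3)λ + (-24) = 0, so λ = -8.

-8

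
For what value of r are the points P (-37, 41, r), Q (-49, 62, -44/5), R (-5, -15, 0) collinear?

Direction QR = (44, -77, 44/5). From the x-coordinate of P, the parameter along the line is τ = (-37 − (-49))/44 = 3/11.
Then r = (-44/5) + 3/11·(44/5) = -32/5.

-32/5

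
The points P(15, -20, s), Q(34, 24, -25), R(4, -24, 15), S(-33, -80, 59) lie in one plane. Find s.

Coplanarity ⇔ det[PQ; PR; PS] = 0.
Expanding, this is linear in s: (96)s + (-2208) = 0.
So s = 23.

23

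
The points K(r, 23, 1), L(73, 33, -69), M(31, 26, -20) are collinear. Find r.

Collinearity requires KL × KM = 0; each component is linear in r.
The y-component gives (49)r + (-637) = 0, so r = 13.
The remaining components then also vanish.

13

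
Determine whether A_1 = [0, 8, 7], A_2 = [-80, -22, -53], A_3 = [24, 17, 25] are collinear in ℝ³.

A_1A_2 = (-80, -30, -60), A_1A_3 = (24, 9, 18).
Each component of A_1A_3 is -3/10 times the corresponding component of A_1A_2, so A_1A_3 = -3/10·A_1A_2 and the points are collinear.

Yes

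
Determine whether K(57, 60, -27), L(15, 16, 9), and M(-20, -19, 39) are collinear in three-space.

No

KL = (-42, -44, 36), KM = (-77, -79, 66).
Comparing components 2 and 3: (-44)(66) − (36)(-79) = -60 ≠ 0, so KL and KM are not parallel and the points are not collinear.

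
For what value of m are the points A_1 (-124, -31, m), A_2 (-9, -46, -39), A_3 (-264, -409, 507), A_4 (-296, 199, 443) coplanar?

171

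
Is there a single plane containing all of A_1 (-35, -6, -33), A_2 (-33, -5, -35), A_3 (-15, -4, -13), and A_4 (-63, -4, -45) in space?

No

With A_1 as base: A_1A_2 = (2, 1, -2), A_1A_3 = (20, 2, 20), A_1A_4 = (-28, 2, -12).
A_1A_3 × A_1A_4 = (-64, -320, 96).
A_1A_2 · (A_1A_3 × A_1A_4) = -640.
Since -640 ≠ 0, the four points are not coplanar.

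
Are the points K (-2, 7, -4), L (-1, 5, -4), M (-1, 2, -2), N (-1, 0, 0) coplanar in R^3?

A normal to the plane through K, L, M is n = KL × KM = (-4, -2, -3).
The plane has equation n·P = 6. For N: n·N = 4.
4 ≠ 6, so N is off the plane.

No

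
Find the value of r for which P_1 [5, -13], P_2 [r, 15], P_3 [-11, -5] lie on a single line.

-51

Collinearity: (P_2 − P_1) must be parallel to (P_3 − P_1) = (-16, 8).
Cross-multiplying the components: (r − 5)·(8) = (28)·(-16).
Solving gives r = -51.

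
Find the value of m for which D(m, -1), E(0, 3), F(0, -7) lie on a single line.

Collinearity: (D − E) must be parallel to (F − E) = (0, -10).
Cross-multiplying the components: (m − 0)·(-10) = (-4)·(0).
Solving gives m = 0.

0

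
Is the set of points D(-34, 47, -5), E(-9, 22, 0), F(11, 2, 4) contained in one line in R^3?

Yes

DE = (25, -25, 5), DF = (45, -45, 9).
DE × DF = (0, 0, 0).
The cross product vanishes, so the three points are collinear.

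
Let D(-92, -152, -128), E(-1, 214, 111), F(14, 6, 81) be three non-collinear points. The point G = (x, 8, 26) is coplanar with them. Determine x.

-21

A normal to the plane is n = DE × DF = (38732, 6315, -24418).
G lies in the plane iff n · DG = 0.
This gives (38732)x + (813372) = 0, so x = -21.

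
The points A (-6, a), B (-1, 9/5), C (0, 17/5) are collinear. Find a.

-31/5

Collinearity: (A − B) must be parallel to (C − B) = (1, 8/5).
Cross-multiplying the components: (a − 9/5)·(1) = (-5)·(8/5).
Solving gives a = -31/5.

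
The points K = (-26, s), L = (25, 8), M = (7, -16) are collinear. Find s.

Collinearity: (K − L) must be parallel to (M − L) = (-18, -24).
Cross-multiplying the components: (s − 8)·(-18) = (-51)·(-24).
Solving gives s = -60.

-60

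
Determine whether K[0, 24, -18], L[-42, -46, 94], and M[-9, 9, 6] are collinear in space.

KL = (-42, -70, 112), KM = (-9, -15, 24).
KL × KM = (0, 0, 0).
The cross product vanishes, so the three points are collinear.

Yes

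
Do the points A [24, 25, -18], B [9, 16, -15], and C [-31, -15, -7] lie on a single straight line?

No

AB = (-15, -9, 3), AC = (-55, -40, 11).
Comparing components 2 and 3: (-9)(11) − (3)(-40) = 21 ≠ 0, so AB and AC are not parallel and the points are not collinear.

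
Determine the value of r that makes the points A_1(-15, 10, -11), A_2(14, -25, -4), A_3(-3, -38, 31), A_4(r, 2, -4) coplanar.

Normal to plane A_1A_2A_3: n = (-1134, -1134, -972); plane equation n·P = 16362.
Requiring n·A_4 = 16362: (-1134)r + (1620) = 16362.
So r = -13.

-13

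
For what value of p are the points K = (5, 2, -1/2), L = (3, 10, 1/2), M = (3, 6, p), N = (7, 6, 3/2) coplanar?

-1/2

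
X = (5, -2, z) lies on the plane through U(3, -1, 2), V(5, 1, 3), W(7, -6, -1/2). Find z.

The plane through U, V, W has equation 9y − 18z = -45.
Substituting X: (-18)z + (-18) = -45, so z = 3/2.

3/2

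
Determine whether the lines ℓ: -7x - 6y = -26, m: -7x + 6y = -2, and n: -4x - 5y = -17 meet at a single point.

No

Intersecting ℓ and m: solving the 2×2 system gives (x, y) = (2, 2).
Substitute into n: (-4)(2) + (-5)(2) = -18.
But n requires -17 ≠ -18, so the three lines have no common point.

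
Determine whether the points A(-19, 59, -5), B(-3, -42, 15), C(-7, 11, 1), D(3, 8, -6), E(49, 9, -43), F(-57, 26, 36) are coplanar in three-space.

The plane through A, B, C has normal n = AB × AC = (354, 144, 444) and equation n·P = -450.
Checking the remaining points: n·D = -450, n·E = -450, n·F = -450.
All equal -450, so all 6 points lie in one plane.

Yes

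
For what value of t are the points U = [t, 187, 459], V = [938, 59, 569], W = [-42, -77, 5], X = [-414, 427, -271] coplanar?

776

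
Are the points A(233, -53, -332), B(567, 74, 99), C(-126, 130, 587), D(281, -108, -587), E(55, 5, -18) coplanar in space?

No

The plane through A, B, C has normal n = AB × AC = (37840, -461675, 106715) and equation n·P = -2143885.
Checking the remaining points: n·D = -2147765, n·E = -2148045.
Since n·D = -2147765 ≠ -2143885, D is off the plane and the points are not all coplanar.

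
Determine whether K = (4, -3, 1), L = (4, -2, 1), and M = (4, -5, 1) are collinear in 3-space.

KL = (0, 1, 0), KM = (0, -2, 0).
KL × KM = (0, 0, 0).
The cross product vanishes, so the three points are collinear.

Yes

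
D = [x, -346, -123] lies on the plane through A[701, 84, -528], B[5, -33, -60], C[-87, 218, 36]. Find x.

38

Coplanarity requires AB · (AC × AD) = 0.
AB = (-696, -117, 468), AC = (-788, 134, 564); the triple product is linear in x with coefficient -128700 and constant term 4890600.
Setting it to zero: x = 38.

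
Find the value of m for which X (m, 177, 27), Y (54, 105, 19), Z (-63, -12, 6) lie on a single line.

126

Direction YZ = (-117, -117, -13). From the y-coordinate of X, the parameter along the line is τ = (177 − 105)/(-117) = -8/13.
Then m = 54 + (-8/13)·(-117) = 126.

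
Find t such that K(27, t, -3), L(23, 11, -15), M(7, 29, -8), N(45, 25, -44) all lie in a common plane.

-21

The points are coplanar iff KL · (KM × KN) = 0.
Expanding, this is linear in t: (310)t + (6510) = 0.
So t = -21.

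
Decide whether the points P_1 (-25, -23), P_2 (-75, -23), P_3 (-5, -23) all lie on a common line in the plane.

P_1P_2 = (-50, 0), P_1P_3 = (20, 0).
det[P_1P_2; P_1P_3] = (-50)(0) − (0)(20) = 0.
The determinant is zero, so the points are collinear.

Yes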